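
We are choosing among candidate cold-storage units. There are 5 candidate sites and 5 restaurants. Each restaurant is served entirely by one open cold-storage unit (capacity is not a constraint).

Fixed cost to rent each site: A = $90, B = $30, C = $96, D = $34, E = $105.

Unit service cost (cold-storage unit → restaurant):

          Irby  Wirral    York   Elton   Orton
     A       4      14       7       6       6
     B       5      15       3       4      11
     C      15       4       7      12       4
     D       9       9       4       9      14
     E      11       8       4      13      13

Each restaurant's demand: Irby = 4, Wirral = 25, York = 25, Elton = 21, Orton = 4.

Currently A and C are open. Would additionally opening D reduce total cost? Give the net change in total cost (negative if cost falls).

Current service cost with {A, C}: 433.
Adding D: each restaurant re-picks its cheapest; new service cost 358, saving 75.
Extra fixed cost: 34. Net change = 34 − 75 = -41.
(Totals: 619 → 578.)

Yes — net change −41 (cost falls by 41).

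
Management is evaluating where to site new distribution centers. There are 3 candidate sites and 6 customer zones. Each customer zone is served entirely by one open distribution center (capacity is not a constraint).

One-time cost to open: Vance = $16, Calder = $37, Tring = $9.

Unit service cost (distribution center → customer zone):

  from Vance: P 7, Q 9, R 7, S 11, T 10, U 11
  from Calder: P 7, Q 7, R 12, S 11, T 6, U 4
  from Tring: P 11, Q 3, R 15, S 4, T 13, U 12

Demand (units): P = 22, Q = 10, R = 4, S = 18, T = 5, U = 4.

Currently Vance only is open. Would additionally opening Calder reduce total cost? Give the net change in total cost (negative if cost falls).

Current service cost with {Vance}: 564.
Adding Calder: each customer zone re-picks its cheapest; new service cost 496, saving 68.
Extra fixed cost: 37. Net change = 37 − 68 = -31.
(Totals: 580 → 549.)

Yes — net change −31 (cost falls by 31).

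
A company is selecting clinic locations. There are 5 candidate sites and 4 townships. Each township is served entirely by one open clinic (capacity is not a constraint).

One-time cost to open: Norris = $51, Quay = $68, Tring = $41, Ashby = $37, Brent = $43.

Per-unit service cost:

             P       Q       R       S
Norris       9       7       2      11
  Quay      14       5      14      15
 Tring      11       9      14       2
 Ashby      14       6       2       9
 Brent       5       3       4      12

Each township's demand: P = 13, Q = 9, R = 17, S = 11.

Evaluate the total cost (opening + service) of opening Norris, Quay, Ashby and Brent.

Each township is assigned to its cheapest site among the open ones.
{Norris, Quay, Ashby, Brent}: P→Brent 5·13=65, Q→Brent 3·9=27, R→Norris 2·17=34, S→Ashby 9·11=99. Service 225; fixed 199; total 424.

Total cost: 424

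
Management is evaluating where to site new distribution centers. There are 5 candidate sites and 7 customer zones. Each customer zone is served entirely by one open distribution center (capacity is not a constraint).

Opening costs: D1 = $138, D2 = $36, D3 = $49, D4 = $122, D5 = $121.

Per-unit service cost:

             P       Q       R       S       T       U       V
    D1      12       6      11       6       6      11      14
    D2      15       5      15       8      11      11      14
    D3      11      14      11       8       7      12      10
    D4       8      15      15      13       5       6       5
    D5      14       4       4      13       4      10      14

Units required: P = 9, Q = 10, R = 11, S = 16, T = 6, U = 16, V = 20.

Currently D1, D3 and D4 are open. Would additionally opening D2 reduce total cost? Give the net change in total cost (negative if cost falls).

No — net change +26 (cost rises by 26).

Current service cost with {D1, D3, D4}: 575.
Adding D2: each customer zone re-picks its cheapest; new service cost 565, saving 10.
Extra fixed cost: 36. Net change = 36 − 10 = 26.
(Totals: 884 → 910.)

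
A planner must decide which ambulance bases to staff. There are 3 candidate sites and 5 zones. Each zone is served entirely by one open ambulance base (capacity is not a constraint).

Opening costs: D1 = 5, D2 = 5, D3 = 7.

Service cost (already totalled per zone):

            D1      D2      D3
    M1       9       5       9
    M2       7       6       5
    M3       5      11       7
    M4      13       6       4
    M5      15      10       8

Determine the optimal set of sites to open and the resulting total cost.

For any fixed open set, each zone goes to its cheapest open site; total = fixed + service.
{D3}: M1→D3 9, M2→D3 5, M3→D3 7, M4→D3 4, M5→D3 8. Service 33; fixed 7; total 40.
{D2, D3}: service 29 + fixed 12 = 41
{D1, D2}: M1→D2 5, M2→D2 6, M3→D1 5, M4→D2 6, M5→D2 10. Service 32; fixed 10; total 42.
{D1, D2, D3}: M1→D2 5, M2→D3 5, M3→D1 5, M4→D3 4, M5→D3 8. Service 27; fixed 17; total 44.
No other subset beats 40.

Open D3 only; minimum total cost 40.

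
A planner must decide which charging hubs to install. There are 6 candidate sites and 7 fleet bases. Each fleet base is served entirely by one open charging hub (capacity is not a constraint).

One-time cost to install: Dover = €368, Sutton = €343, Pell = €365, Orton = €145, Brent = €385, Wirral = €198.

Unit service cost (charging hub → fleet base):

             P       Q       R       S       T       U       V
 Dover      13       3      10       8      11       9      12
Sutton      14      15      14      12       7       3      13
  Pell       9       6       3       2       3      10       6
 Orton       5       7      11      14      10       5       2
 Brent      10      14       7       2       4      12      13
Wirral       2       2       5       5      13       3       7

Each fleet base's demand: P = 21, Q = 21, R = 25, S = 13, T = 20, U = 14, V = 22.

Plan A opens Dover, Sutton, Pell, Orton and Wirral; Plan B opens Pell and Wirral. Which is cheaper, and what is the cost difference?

Plan B is cheaper by 768.

Plan A: {Dover, Sutton, Pell, Orton, Wirral}: P→Wirral 2·21=42, Q→Wirral 2·21=42, R→Pell 3·25=75, S→Pell 2·13=26, T→Pell 3·20=60, U→Sutton 3·14=42, V→Orton 2·22=44. Service 331; fixed 1419; total 1750.
Plan B: {Pell, Wirral}: P→Wirral 2·21=42, Q→Wirral 2·21=42, R→Pell 3·25=75, S→Pell 2·13=26, T→Pell 3·20=60, U→Wirral 3·14=42, V→Pell 6·22=132. Service 419; fixed 563; total 982.
Difference: |1750 − 982| = 768.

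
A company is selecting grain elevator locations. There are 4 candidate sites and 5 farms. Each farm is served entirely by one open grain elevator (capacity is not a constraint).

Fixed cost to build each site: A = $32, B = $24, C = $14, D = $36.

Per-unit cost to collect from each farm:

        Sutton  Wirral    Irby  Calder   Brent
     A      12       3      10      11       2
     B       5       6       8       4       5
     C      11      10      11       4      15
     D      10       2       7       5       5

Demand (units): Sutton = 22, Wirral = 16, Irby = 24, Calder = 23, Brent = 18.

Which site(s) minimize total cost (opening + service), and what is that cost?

Open A, B and D; minimum total cost 530.

For any fixed open set, each farm goes to its cheapest open site; total = fixed + service.
{A, B, D}: Sutton→B 5·22=110, Wirral→D 2·16=32, Irby→D 7·24=168, Calder→B 4·23=92, Brent→A 2·18=36. Service 438; fixed 92; total 530.
{A, B}: service 478 + fixed 56 = 534
{A, B, C, D}: service 438 + fixed 106 = 544
{C}: service 1028 + fixed 14 = 1042
No other subset beats 530.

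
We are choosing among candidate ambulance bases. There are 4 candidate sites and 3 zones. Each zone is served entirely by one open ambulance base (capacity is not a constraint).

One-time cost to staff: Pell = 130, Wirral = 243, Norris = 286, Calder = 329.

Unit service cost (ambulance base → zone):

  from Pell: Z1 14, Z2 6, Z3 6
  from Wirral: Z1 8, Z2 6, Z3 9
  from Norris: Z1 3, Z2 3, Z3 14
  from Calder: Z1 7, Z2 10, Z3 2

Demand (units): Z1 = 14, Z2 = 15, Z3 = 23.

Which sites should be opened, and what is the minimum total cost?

For any fixed open set, each zone goes to its cheapest open site; total = fixed + service.
{Pell}: Z1→Pell 14·14=196, Z2→Pell 6·15=90, Z3→Pell 6·23=138. Service 424; fixed 130; total 554.
{Calder}: service 294 + fixed 329 = 623
{Pell, Norris}: service 225 + fixed 416 = 641
{Pell, Wirral, Norris, Calder}: service 133 + fixed 988 = 1121
No other subset beats 554.

Open Pell only; minimum total cost 554.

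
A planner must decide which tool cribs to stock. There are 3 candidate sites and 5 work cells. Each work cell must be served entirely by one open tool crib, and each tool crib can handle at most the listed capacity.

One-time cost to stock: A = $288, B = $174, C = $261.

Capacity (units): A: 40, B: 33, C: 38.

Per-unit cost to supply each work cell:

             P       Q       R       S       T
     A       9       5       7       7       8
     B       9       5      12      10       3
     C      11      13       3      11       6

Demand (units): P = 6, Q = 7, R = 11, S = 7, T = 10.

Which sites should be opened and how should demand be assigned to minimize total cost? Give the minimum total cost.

Minimum total cost: 657

Open {B, C}: P→B 9·6=54, Q→B 5·7=35, R→C 3·11=33, S→B 10·7=70, T→B 3·10=30.
Loads: B carries 30/33, C carries 11/38. Service 222; fixed 435; total 657.
Next best feasible plan costs 664.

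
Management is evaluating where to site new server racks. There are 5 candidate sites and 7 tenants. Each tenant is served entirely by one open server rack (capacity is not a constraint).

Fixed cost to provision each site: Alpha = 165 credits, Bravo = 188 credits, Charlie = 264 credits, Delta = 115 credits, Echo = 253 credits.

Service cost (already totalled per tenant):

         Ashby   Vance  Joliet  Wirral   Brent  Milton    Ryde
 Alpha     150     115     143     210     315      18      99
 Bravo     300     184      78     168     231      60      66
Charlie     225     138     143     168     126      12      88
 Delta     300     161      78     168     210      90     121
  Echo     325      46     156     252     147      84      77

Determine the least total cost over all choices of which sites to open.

For any fixed open set, each tenant goes to its cheapest open site; total = fixed + service.
{Alpha, Delta}: Ashby→Alpha 150, Vance→Alpha 115, Joliet→Delta 78, Wirral→Delta 168, Brent→Delta 210, Milton→Alpha 18, Ryde→Alpha 99. Service 838; fixed 280; total 1118.
{Charlie}: Ashby→Charlie 225, Vance→Charlie 138, Joliet→Charlie 143, Wirral→Charlie 168, Brent→Charlie 126, Milton→Charlie 12, Ryde→Charlie 88. Service 900; fixed 264; total 1164.
{Alpha, Bravo}: Ashby→Alpha 150, Vance→Alpha 115, Joliet→Bravo 78, Wirral→Bravo 168, Brent→Bravo 231, Milton→Alpha 18, Ryde→Bravo 66. Service 826; fixed 353; total 1179.
{Alpha, Bravo, Charlie, Delta, Echo}: Ashby→Alpha 150, Vance→Echo 46, Joliet→Bravo 78, Wirral→Bravo 168, Brent→Charlie 126, Milton→Charlie 12, Ryde→Bravo 66. Service 646; fixed 985; total 1631.
No other subset beats 1118.

Minimum total cost: 1118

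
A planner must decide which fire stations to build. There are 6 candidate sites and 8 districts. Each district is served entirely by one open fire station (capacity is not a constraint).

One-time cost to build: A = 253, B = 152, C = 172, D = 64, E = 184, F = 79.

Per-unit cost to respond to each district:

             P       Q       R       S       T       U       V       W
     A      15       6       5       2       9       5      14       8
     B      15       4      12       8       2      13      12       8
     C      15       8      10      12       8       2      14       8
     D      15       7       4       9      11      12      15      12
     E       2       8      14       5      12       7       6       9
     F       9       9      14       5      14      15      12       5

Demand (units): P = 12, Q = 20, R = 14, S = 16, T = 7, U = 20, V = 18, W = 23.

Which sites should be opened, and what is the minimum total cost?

Open D, E and F; minimum total cost 1067.

For any fixed open set, each district goes to its cheapest open site; total = fixed + service.
{D, E, F}: P→E 2·12=24, Q→D 7·20=140, R→D 4·14=56, S→E 5·16=80, T→D 11·7=77, U→E 7·20=140, V→E 6·18=108, W→F 5·23=115. Service 740; fixed 327; total 1067.
{D, E}: service 832 + fixed 248 = 1080
{B, D, E}: P→E 2·12=24, Q→B 4·20=80, R→D 4·14=56, S→E 5·16=80, T→B 2·7=14, U→E 7·20=140, V→E 6·18=108, W→B 8·23=184. Service 686; fixed 400; total 1086.
{A, B, C, D, E, F}: service 469 + fixed 904 = 1373
No other subset beats 1067.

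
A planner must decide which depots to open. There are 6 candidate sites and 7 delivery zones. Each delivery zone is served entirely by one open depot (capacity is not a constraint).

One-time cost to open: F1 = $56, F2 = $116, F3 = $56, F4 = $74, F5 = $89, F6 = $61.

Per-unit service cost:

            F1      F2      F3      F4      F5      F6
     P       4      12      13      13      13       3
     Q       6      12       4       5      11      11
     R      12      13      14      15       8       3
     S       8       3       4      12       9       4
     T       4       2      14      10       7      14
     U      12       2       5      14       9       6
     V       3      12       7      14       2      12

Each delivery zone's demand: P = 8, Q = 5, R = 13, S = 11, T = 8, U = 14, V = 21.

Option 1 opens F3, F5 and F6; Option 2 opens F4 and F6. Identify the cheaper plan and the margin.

Option 1: {F3, F5, F6}: P→F6 3·8=24, Q→F3 4·5=20, R→F6 3·13=39, S→F3 4·11=44, T→F5 7·8=56, U→F3 5·14=70, V→F5 2·21=42. Service 295; fixed 206; total 501.
Option 2: {F4, F6}: P→F6 3·8=24, Q→F4 5·5=25, R→F6 3·13=39, S→F6 4·11=44, T→F4 10·8=80, U→F6 6·14=84, V→F6 12·21=252. Service 548; fixed 135; total 683.
Difference: |501 − 683| = 182.

Option 1 is cheaper by 182.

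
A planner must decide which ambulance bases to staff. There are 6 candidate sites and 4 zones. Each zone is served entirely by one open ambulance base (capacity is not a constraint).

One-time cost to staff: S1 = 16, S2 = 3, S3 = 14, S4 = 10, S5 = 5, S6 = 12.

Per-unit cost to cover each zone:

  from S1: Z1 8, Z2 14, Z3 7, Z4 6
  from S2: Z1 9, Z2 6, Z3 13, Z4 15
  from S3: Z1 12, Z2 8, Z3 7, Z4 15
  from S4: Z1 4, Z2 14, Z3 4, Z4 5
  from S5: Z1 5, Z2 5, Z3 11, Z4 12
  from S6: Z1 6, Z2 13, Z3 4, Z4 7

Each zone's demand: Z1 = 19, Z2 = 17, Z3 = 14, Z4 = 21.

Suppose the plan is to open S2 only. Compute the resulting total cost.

Total cost: 773

Each zone is assigned to its cheapest site among the open ones.
{S2}: Z1→S2 9·19=171, Z2→S2 6·17=102, Z3→S2 13·14=182, Z4→S2 15·21=315. Service 770; fixed 3; total 773.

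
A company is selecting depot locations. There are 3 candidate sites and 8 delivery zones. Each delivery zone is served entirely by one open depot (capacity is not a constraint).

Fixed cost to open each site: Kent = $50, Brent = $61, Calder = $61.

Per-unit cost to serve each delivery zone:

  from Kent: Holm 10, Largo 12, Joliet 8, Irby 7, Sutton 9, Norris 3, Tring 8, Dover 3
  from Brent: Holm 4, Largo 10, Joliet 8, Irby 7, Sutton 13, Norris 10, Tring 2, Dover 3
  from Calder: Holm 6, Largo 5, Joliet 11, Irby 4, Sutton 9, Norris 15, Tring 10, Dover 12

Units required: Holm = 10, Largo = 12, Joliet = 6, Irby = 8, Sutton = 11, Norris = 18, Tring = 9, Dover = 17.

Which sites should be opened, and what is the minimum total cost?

For any fixed open set, each delivery zone goes to its cheapest open site; total = fixed + service.
{Kent, Brent, Calder}: Holm→Brent 4·10=40, Largo→Calder 5·12=60, Joliet→Kent 8·6=48, Irby→Calder 4·8=32, Sutton→Kent 9·11=99, Norris→Kent 3·18=54, Tring→Brent 2·9=18, Dover→Kent 3·17=51. Service 402; fixed 172; total 574.
{Kent, Calder}: service 476 + fixed 111 = 587
{Kent, Brent}: Holm→Brent 4·10=40, Largo→Brent 10·12=120, Joliet→Kent 8·6=48, Irby→Kent 7·8=56, Sutton→Kent 9·11=99, Norris→Kent 3·18=54, Tring→Brent 2·9=18, Dover→Kent 3·17=51. Service 486; fixed 111; total 597.
{Kent}: service 624 + fixed 50 = 674
No other subset beats 574.

Open Kent, Brent and Calder; minimum total cost 574.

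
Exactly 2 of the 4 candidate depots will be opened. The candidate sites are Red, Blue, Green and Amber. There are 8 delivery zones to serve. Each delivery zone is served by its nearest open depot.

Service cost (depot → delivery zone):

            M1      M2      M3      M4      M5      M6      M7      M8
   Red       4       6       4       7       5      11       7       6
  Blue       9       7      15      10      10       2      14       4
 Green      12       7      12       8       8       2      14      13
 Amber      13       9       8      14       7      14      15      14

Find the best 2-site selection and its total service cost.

Choose Red and Blue; total service cost 39.

With exactly 2 open, each delivery zone uses its cheapest among the chosen.
{Red, Blue}: M1→Red 4, M2→Red 6, M3→Red 4, M4→Red 7, M5→Red 5, M6→Blue 2, M7→Red 7, M8→Blue 4. Service cost 39.
{Red, Green}: service cost 41
{Red, Amber}: service cost 50
Among all 6 size-2 choices, {Red, Blue} is lowest.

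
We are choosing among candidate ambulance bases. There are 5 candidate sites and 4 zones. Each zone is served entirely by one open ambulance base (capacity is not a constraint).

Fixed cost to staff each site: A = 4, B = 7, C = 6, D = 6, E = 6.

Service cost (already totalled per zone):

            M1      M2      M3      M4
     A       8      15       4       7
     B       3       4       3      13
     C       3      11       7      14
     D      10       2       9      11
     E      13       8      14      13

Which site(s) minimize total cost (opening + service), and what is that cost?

Open A and B; minimum total cost 28.

For any fixed open set, each zone goes to its cheapest open site; total = fixed + service.
{A, B}: M1→B 3, M2→B 4, M3→B 3, M4→A 7. Service 17; fixed 11; total 28.
{B}: M1→B 3, M2→B 4, M3→B 3, M4→B 13. Service 23; fixed 7; total 30.
{A, D}: M1→A 8, M2→D 2, M3→A 4, M4→A 7. Service 21; fixed 10; total 31.
{A, B, C, D, E}: M1→B 3, M2→D 2, M3→B 3, M4→A 7. Service 15; fixed 29; total 44.
No other subset beats 28.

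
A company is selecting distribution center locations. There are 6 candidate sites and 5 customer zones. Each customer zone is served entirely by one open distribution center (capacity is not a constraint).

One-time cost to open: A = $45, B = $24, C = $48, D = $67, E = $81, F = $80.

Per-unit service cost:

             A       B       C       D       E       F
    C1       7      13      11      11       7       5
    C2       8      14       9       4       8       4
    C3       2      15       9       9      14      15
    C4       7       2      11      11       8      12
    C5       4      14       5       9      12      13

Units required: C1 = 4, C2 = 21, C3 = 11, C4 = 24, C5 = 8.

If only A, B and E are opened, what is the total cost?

Each customer zone is assigned to its cheapest site among the open ones.
{A, B, E}: C1→A 7·4=28, C2→A 8·21=168, C3→A 2·11=22, C4→B 2·24=48, C5→A 4·8=32. Service 298; fixed 150; total 448.

Total cost: 448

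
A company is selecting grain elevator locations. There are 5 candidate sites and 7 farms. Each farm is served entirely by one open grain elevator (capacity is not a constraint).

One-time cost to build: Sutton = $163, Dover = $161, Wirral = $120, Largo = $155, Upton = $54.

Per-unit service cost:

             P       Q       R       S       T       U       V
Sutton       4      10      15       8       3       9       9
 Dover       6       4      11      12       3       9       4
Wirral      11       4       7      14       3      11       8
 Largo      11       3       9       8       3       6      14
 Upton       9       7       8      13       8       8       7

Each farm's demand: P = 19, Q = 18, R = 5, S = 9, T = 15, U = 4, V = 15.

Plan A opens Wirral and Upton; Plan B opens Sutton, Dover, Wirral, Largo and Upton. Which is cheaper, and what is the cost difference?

Plan A: {Wirral, Upton}: P→Upton 9·19=171, Q→Wirral 4·18=72, R→Wirral 7·5=35, S→Upton 13·9=117, T→Wirral 3·15=45, U→Upton 8·4=32, V→Upton 7·15=105. Service 577; fixed 174; total 751.
Plan B: {Sutton, Dover, Wirral, Largo, Upton}: P→Sutton 4·19=76, Q→Largo 3·18=54, R→Wirral 7·5=35, S→Sutton 8·9=72, T→Sutton 3·15=45, U→Largo 6·4=24, V→Dover 4·15=60. Service 366; fixed 653; total 1019.
Difference: |751 − 1019| = 268.

Plan A is cheaper by 268.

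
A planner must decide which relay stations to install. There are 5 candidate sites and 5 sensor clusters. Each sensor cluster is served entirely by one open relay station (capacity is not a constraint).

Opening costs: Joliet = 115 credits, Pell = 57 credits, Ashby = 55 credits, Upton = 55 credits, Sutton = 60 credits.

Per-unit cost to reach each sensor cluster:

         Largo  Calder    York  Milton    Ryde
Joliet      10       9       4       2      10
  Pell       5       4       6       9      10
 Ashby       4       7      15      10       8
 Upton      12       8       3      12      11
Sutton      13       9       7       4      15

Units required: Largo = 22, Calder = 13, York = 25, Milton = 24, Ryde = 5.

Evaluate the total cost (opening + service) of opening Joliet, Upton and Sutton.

Total cost: 727

Each sensor cluster is assigned to its cheapest site among the open ones.
{Joliet, Upton, Sutton}: Largo→Joliet 10·22=220, Calder→Upton 8·13=104, York→Upton 3·25=75, Milton→Joliet 2·24=48, Ryde→Joliet 10·5=50. Service 497; fixed 230; total 727.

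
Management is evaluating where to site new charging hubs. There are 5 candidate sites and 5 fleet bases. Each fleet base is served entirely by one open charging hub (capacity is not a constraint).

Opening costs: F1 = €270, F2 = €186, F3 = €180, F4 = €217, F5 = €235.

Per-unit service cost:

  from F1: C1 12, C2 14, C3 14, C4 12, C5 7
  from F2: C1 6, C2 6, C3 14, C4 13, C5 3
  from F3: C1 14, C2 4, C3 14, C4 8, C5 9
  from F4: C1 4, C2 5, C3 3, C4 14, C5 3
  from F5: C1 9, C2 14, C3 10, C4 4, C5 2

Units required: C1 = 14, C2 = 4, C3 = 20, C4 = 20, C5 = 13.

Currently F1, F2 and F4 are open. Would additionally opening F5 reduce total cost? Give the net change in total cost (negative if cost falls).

No — net change +62 (cost rises by 62).

Current service cost with {F1, F2, F4}: 415.
Adding F5: each fleet base re-picks its cheapest; new service cost 242, saving 173.
Extra fixed cost: 235. Net change = 235 − 173 = 62.
(Totals: 1088 → 1150.)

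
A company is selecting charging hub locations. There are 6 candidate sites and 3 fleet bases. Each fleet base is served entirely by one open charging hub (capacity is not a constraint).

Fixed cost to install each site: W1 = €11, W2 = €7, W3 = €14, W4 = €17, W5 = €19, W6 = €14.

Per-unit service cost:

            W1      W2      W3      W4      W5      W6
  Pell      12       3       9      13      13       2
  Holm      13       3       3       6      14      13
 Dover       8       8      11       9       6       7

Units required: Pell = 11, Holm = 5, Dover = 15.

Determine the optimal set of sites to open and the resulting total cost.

For any fixed open set, each fleet base goes to its cheapest open site; total = fixed + service.
{W2, W6}: Pell→W6 2·11=22, Holm→W2 3·5=15, Dover→W6 7·15=105. Service 142; fixed 21; total 163.
{W2, W5}: service 138 + fixed 26 = 164
{W2, W5, W6}: service 127 + fixed 40 = 167
{W1, W2, W3, W4, W5, W6}: service 127 + fixed 82 = 209
No other subset beats 163.

Open W2 and W6; minimum total cost 163.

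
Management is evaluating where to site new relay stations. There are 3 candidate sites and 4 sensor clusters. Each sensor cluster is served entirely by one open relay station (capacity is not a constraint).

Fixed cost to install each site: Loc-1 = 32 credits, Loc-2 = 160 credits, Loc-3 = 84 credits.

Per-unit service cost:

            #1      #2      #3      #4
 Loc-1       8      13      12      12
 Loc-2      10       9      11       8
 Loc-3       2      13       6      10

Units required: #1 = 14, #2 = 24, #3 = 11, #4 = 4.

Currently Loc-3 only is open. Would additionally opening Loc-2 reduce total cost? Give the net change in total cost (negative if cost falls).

Current service cost with {Loc-3}: 446.
Adding Loc-2: each sensor cluster re-picks its cheapest; new service cost 342, saving 104.
Extra fixed cost: 160. Net change = 160 − 104 = 56.
(Totals: 530 → 586.)

No — net change +56 (cost rises by 56).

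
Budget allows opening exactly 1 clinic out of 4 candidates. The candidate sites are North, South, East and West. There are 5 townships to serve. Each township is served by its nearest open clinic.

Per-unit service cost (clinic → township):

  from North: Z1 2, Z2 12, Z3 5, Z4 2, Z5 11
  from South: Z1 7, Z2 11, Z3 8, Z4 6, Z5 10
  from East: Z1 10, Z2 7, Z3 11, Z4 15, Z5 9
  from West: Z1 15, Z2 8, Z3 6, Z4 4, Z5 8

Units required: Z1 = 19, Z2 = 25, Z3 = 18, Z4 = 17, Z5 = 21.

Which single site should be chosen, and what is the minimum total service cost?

With exactly 1 open, each township uses its cheapest among the chosen.
{North}: Z1→North 2·19=38, Z2→North 12·25=300, Z3→North 5·18=90, Z4→North 2·17=34, Z5→North 11·21=231. Service cost 693.
{West}: service cost 829
{South}: service cost 864
Among all 4 size-1 choices, {North} is lowest.

Choose North only; total service cost 693.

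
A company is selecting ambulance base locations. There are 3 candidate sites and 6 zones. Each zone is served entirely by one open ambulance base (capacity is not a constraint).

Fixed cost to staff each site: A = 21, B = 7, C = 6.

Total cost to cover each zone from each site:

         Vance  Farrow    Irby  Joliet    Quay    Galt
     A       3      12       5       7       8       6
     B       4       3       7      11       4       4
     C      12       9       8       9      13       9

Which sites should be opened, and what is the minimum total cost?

Open B only; minimum total cost 40.

For any fixed open set, each zone goes to its cheapest open site; total = fixed + service.
{B}: Vance→B 4, Farrow→B 3, Irby→B 7, Joliet→B 11, Quay→B 4, Galt→B 4. Service 33; fixed 7; total 40.
{B, C}: Vance→B 4, Farrow→B 3, Irby→B 7, Joliet→C 9, Quay→B 4, Galt→B 4. Service 31; fixed 13; total 44.
{A, B}: Vance→A 3, Farrow→B 3, Irby→A 5, Joliet→A 7, Quay→B 4, Galt→B 4. Service 26; fixed 28; total 54.
{A, B, C}: service 26 + fixed 34 = 60
No other subset beats 40.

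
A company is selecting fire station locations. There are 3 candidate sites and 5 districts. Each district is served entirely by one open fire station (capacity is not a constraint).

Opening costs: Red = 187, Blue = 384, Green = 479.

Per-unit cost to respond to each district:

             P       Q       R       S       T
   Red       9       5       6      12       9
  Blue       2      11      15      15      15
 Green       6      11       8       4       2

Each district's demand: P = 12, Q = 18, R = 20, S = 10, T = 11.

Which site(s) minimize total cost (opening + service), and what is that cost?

For any fixed open set, each district goes to its cheapest open site; total = fixed + service.
{Red}: P→Red 9·12=108, Q→Red 5·18=90, R→Red 6·20=120, S→Red 12·10=120, T→Red 9·11=99. Service 537; fixed 187; total 724.
{Green}: service 492 + fixed 479 = 971
{Red, Green}: service 344 + fixed 666 = 1010
{Red, Blue, Green}: service 296 + fixed 1050 = 1346
(All 7 nonempty subsets were checked; Red only is lowest.)

Open Red only; minimum total cost 724.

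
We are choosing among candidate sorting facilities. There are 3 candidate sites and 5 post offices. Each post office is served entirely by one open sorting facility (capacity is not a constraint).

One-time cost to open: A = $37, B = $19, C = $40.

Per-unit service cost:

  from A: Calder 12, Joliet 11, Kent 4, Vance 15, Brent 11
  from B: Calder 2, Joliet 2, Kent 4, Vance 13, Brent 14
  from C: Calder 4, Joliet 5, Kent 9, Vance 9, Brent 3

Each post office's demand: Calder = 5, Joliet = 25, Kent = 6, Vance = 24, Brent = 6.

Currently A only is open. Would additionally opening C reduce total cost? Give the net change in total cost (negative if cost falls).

Current service cost with {A}: 785.
Adding C: each post office re-picks its cheapest; new service cost 403, saving 382.
Extra fixed cost: 40. Net change = 40 − 382 = -342.
(Totals: 822 → 480.)

Yes — net change −342 (cost falls by 342).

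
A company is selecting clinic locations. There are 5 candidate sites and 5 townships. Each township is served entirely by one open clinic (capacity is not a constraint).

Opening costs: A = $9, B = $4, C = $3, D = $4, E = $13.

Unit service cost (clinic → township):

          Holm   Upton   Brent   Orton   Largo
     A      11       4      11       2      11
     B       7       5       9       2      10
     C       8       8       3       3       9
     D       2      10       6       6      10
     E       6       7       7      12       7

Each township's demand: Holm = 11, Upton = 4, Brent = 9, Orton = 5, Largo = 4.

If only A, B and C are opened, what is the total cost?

Each township is assigned to its cheapest site among the open ones.
{A, B, C}: Holm→B 7·11=77, Upton→A 4·4=16, Brent→C 3·9=27, Orton→A 2·5=10, Largo→C 9·4=36. Service 166; fixed 16; total 182.

Total cost: 182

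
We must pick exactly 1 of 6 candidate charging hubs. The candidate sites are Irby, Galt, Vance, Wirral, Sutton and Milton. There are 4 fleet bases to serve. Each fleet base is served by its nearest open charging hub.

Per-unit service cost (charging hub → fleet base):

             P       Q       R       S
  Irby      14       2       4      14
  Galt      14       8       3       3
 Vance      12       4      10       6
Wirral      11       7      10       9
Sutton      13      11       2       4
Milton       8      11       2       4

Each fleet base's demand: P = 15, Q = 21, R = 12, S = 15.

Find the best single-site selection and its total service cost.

With exactly 1 open, each fleet base uses its cheapest among the chosen.
{Milton}: P→Milton 8·15=120, Q→Milton 11·21=231, R→Milton 2·12=24, S→Milton 4·15=60. Service cost 435.
{Galt}: service cost 459
{Vance}: service cost 474
Among all 6 size-1 choices, {Milton} is lowest.

Choose Milton only; total service cost 435.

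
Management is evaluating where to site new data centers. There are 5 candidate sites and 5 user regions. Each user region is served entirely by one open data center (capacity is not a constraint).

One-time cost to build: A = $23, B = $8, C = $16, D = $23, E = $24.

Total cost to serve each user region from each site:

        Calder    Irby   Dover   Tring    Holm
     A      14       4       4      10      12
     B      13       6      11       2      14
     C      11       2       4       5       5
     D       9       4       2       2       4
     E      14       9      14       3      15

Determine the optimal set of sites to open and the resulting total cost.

Open C only; minimum total cost 43.

For any fixed open set, each user region goes to its cheapest open site; total = fixed + service.
{C}: Calder→C 11, Irby→C 2, Dover→C 4, Tring→C 5, Holm→C 5. Service 27; fixed 16; total 43.
{D}: service 21 + fixed 23 = 44
{B, C}: service 24 + fixed 24 = 48
{A, B, C, D, E}: service 19 + fixed 94 = 113
No other subset beats 43.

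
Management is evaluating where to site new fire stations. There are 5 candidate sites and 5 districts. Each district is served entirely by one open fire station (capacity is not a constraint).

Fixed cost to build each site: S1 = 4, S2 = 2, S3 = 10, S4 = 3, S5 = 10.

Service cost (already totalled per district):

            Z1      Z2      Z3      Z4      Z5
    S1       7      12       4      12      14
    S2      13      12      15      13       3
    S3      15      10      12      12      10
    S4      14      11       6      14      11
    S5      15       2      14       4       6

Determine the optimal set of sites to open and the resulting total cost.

For any fixed open set, each district goes to its cheapest open site; total = fixed + service.
{S1, S2, S5}: Z1→S1 7, Z2→S5 2, Z3→S1 4, Z4→S5 4, Z5→S2 3. Service 20; fixed 16; total 36.
{S1, S5}: service 23 + fixed 14 = 37
{S1, S2, S4, S5}: service 20 + fixed 19 = 39
{S1, S2, S3, S4, S5}: service 20 + fixed 29 = 49
No other subset beats 36.

Open S1, S2 and S5; minimum total cost 36.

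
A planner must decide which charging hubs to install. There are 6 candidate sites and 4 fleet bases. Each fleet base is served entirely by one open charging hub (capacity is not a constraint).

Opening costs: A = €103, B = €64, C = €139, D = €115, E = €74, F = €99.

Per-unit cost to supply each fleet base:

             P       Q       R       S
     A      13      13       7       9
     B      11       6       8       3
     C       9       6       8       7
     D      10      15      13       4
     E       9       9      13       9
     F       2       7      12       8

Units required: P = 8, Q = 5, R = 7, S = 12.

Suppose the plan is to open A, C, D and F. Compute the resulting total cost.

Total cost: 599

Each fleet base is assigned to its cheapest site among the open ones.
{A, C, D, F}: P→F 2·8=16, Q→C 6·5=30, R→A 7·7=49, S→D 4·12=48. Service 143; fixed 456; total 599.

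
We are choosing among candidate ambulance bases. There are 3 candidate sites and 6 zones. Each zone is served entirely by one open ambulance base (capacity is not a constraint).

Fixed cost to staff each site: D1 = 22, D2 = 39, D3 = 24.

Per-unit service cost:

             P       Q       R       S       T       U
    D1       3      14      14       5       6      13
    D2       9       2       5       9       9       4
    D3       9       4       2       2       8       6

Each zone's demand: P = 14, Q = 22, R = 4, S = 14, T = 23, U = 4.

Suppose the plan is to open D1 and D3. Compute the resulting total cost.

Each zone is assigned to its cheapest site among the open ones.
{D1, D3}: P→D1 3·14=42, Q→D3 4·22=88, R→D3 2·4=8, S→D3 2·14=28, T→D1 6·23=138, U→D3 6·4=24. Service 328; fixed 46; total 374.

Total cost: 374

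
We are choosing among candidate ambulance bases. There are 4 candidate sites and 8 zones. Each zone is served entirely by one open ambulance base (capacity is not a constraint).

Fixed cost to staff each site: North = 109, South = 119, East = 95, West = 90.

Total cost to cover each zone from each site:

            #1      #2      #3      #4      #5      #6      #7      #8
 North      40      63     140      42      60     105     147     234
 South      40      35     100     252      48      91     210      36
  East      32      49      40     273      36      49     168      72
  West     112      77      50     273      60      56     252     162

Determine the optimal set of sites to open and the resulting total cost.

Open North and East; minimum total cost 671.

For any fixed open set, each zone goes to its cheapest open site; total = fixed + service.
{North, East}: #1→East 32, #2→East 49, #3→East 40, #4→North 42, #5→East 36, #6→East 49, #7→North 147, #8→East 72. Service 467; fixed 204; total 671.
{North, South, East}: service 417 + fixed 323 = 740
{North, East, West}: service 467 + fixed 294 = 761
{North, South, East, West}: #1→East 32, #2→South 35, #3→East 40, #4→North 42, #5→East 36, #6→East 49, #7→North 147, #8→South 36. Service 417; fixed 413; total 830.
(All 15 nonempty subsets were checked; North and East is lowest.)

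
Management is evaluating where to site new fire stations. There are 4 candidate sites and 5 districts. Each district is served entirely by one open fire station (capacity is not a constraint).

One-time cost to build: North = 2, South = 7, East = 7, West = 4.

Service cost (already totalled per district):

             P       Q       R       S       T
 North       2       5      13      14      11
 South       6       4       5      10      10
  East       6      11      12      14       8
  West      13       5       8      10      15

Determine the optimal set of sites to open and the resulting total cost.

For any fixed open set, each district goes to its cheapest open site; total = fixed + service.
{North, South}: P→North 2, Q→South 4, R→South 5, S→South 10, T→South 10. Service 31; fixed 9; total 40.
{North, West}: P→North 2, Q→North 5, R→West 8, S→West 10, T→North 11. Service 36; fixed 6; total 42.
{South}: service 35 + fixed 7 = 42
{North, South, East, West}: P→North 2, Q→South 4, R→South 5, S→South 10, T→East 8. Service 29; fixed 20; total 49.
No other subset beats 40.

Open North and South; minimum total cost 40.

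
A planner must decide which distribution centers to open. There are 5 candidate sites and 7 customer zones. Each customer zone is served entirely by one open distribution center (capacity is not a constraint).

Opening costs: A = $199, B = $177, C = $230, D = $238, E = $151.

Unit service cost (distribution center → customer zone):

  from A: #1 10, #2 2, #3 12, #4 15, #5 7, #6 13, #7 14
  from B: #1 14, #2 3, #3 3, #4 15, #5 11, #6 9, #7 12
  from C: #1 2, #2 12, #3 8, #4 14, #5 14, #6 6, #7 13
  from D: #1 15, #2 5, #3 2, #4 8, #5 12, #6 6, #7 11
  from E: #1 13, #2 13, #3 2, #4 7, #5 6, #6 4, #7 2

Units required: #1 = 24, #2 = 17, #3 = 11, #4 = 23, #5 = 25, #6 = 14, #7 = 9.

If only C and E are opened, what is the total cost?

Total cost: 1040

Each customer zone is assigned to its cheapest site among the open ones.
{C, E}: #1→C 2·24=48, #2→C 12·17=204, #3→E 2·11=22, #4→E 7·23=161, #5→E 6·25=150, #6→E 4·14=56, #7→E 2·9=18. Service 659; fixed 381; total 1040.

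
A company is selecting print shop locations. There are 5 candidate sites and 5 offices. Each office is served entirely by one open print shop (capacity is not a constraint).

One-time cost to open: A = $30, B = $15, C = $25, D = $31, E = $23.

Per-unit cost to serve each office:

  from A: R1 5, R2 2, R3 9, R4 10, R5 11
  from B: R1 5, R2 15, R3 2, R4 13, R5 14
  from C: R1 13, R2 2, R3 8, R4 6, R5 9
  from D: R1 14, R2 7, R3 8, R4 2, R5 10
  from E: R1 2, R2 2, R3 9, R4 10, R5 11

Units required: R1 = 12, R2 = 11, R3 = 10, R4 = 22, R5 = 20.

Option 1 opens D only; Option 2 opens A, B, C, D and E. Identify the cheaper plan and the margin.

Option 1: {D}: R1→D 14·12=168, R2→D 7·11=77, R3→D 8·10=80, R4→D 2·22=44, R5→D 10·20=200. Service 569; fixed 31; total 600.
Option 2: {A, B, C, D, E}: R1→E 2·12=24, R2→A 2·11=22, R3→B 2·10=20, R4→D 2·22=44, R5→C 9·20=180. Service 290; fixed 124; total 414.
Difference: |600 − 414| = 186.

Option 2 is cheaper by 186.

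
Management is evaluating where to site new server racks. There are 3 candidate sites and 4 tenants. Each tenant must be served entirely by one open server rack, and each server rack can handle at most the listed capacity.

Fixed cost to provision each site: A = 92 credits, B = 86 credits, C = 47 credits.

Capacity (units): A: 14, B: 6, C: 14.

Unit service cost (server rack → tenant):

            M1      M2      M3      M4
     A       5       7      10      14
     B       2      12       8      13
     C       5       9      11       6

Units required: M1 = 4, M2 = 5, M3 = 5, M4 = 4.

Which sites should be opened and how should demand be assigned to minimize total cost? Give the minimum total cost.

Minimum total cost: 262

Open {B, C}: M1→C 5·4=20, M2→C 9·5=45, M3→B 8·5=40, M4→C 6·4=24.
Loads: B carries 5/6, C carries 13/14. Service 129; fixed 133; total 262.
Next best feasible plan costs 265.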